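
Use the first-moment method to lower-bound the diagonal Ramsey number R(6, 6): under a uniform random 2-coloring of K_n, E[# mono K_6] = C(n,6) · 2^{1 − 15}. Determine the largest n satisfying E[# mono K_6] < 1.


We need C(n, 6) · 2^{1 − 15} < 1, i.e. C(n, 6) < 2^{15 − 1} = 16384.
Check values of n near the boundary:
  n = 12: C(12, 6) = 924; 924 < 16384? YES
  n = 13: C(13, 6) = 1716; 1716 < 16384? YES
  n = 14: C(14, 6) = 3003; 3003 < 16384? YES
  n = 15: C(15, 6) = 5005; 5005 < 16384? YES
  n = 16: C(16, 6) = 8008; 8008 < 16384? YES
  n = 17: C(17, 6) = 12376; 12376 < 16384? YES
  n = 18: C(18, 6) = 18564; 18564 < 16384? NO
  n = 19: C(19, 6) = 27132; 27132 < 16384? NO
The largest n with C(n, 6) < 16384 is n = 17 (where E[X] = 1547/2048 ≈ 0.755371). Hence R(6, 6) > 17, i.e. R(6, 6) ≥ 18.

Largest n = 17; hence R(6, 6) > 17.


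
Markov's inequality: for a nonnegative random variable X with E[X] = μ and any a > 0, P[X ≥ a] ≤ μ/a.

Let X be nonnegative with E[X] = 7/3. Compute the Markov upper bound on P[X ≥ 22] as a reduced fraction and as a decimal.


μ = E[X] = 7/3, a = 22.
Markov: P[X ≥ 22] ≤ μ/a = (7/3)/22 = 7/66.
Numerically: ≈ 0.10606.
(Since a = 22 > μ = 2.33333, the bound 7/66 is < 1 and informative.)

P[X ≥ 22] ≤ 7/66 ≈ 0.10606.


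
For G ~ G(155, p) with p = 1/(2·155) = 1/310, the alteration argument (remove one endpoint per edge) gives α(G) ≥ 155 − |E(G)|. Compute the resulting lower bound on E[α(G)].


E[|E(G)|] = C(155, 2)·p = 11935 · (1/310) = 77/2.
E[α(G)] ≥ n − E[|E(G)|] = 155 − 77/2 = 233/2.
Numerically: ≈ 116.500.
(This is only a lower bound; the true E[α(G)] may be larger.)

E[α(G)] ≥ 233/2 ≈ 116.500.


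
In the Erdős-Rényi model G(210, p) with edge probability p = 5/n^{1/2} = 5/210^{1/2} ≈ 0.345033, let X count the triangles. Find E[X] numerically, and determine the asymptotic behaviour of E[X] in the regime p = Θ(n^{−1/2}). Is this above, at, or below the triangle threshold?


Number of potential triangles: C(210, 3) = 1521520.
Each occurs with probability p³ ≈ (0.345033)³ ≈ 4.10753309e-02.
By linearity: E[X] = C(210, 3)·p³ ≈ 1521520 · 4.10753309e-02 ≈ 62496.937491.
Since α = 1/2 < 1, p = c/n^{1/2} ≫ 1/n is above the triangle threshold p ~ 1/n. Asymptotically E[X] ~ (c³/6)·n^{3(1−α)} = (5³/6)·n^{1.5} → ∞; triangles are abundant w.h.p.

E[X] ≈ 62496.937491; in regime p = Θ(1/n^{1/2}) E[X] diverges (above the triangle threshold p ~ 1/n).


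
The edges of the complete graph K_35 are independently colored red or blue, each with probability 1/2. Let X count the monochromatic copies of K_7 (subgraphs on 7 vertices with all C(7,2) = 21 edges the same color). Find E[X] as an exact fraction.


Let X = Σ_S X_S over the C(35, 7) = 6724520 subsets S of size 7, where X_S = 1 if the K_7 on S is monochromatic.
For a fixed S, the K_7 on S has C(7, 2) = 21 edges. P[all 21 edges red] = (1/2)^21, and likewise for blue, so P[monochromatic] = 2·(1/2)^21 = 2^{1 − 21} = 1/1048576.
By linearity of expectation: E[X] = C(35, 7) · 2^{1 − 21} = 6724520 · 1/1048576 = 840565/131072.
Numerically: E[X] ≈ 6.413002.

E[X] = C(35,7)·2^(1−C(7,2)) = 840565/131072 ≈ 6.413002.


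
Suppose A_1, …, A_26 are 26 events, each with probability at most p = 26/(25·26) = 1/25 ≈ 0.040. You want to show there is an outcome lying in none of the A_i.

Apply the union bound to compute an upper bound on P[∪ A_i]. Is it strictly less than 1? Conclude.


Union bound: P[∪_{i=1}^{26} A_i] ≤ Σ_i P[A_i] ≤ 26·p = 26·(1/25) = 26/25.
Numerically: 26/25 ≈ 1.040.
Is 26/25 < 1? NO.
Since the bound 26/25 is ≥ 1, the union bound is uninformative here; it does NOT by itself certify existence.

26·p = 26/25 ≈ 1.040; existence NOT certified by the union bound.


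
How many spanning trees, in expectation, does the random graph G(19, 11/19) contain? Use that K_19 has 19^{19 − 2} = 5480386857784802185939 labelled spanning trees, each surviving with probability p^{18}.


K_19 has 19^{19 − 2} = 5480386857784802185939 labelled spanning trees.
For each such spanning tree H, let X_H = 1 if all 18 edges of H are present in G. Then P[X_H = 1] = p^{18} = (11/19)^{18} = 5559917313492231481/104127350297911241532841.
By linearity of expectation: E[X] = Σ_H E[X_H] = 5480386857784802185939 · p^{18} = 5480386857784802185939 · 5559917313492231481/104127350297911241532841 = 5559917313492231481/19.
Numerically: E[X] ≈ 2.92627e+17.

E[X] = 5480386857784802185939 · (11/19)^{18} = 5559917313492231481/19 ≈ 2.92627e+17.


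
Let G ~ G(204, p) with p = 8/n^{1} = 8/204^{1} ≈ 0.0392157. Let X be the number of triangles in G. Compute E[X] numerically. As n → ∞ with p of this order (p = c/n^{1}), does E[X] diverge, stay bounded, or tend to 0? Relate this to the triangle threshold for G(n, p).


Number of potential triangles: C(204, 3) = 1394204.
Each occurs with probability p³ ≈ (0.0392157)³ ≈ 6.03086294e-05.
By linearity: E[X] = C(204, 3)·p³ ≈ 1394204 · 6.03086294e-05 ≈ 84.082532.
Here α = 1, so p = 8/n is exactly at the triangle threshold p ~ 1/n. Asymptotically E[X] → c³/6 = 8³/6 = 256/3 ≈ 85.333333, a bounded constant. In this regime the triangle count is asymptotically Poisson(c³/6).

E[X] ≈ 84.082532; in regime p = Θ(1/n^{1}) E[X] stays bounded (at the triangle threshold p ~ 1/n).


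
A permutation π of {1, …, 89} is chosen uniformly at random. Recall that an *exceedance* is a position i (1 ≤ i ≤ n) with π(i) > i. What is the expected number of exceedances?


Write X = Σ_{i=1}^{89} X_i, where X_i = 1_{π(i) > i}.
For each fixed i, π(i) is uniform over {1, …, 89} (marginal of a uniform permutation), so P[π(i) > i] = (n − i)/n. Summing: Σ_{i=1}^{89} (n − i)/n = (0 + 1 + … + 88)/89 = 89(89 − 1)/(2·89) = (89 − 1)/2.
Hence E[X] = Σ_{i=1}^{89} (89 − i)/89 = 44 ≈ 44.00000.

E[X] = 44 = 44.00000.


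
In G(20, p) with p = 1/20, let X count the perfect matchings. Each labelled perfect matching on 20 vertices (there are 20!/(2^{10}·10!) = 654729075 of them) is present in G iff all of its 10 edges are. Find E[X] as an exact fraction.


K_20 has 20!/(2^{10}·10!) = 654729075 labelled perfect matchings.
For each such perfect matching H, let X_H = 1 if all 10 edges of H are present in G. Then P[X_H = 1] = p^{10} = (1/20)^{10} = 1/10240000000000.
Summing the indicators: E[X] = Σ_H E[X_H] = 654729075 · p^{10} = 654729075 · 1/10240000000000 = 26189163/409600000000.
Numerically: E[X] ≈ 6.3938e-05.

E[X] = 654729075 · (1/20)^{10} = 26189163/409600000000 ≈ 6.3938e-05.


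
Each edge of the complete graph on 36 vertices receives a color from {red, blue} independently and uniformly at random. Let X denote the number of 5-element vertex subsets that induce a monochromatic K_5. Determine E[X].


Let X = Σ_S X_S over the C(36, 5) = 376992 subsets S of size 5, where X_S = 1 if the K_5 on S is monochromatic.
For a fixed S, the K_5 on S has C(5, 2) = 10 edges. P[all 10 edges red] = (1/2)^10, and likewise for blue, so P[monochromatic] = 2·(1/2)^10 = 2^{1 − 10} = 1/512.
By linearity: E[X] = C(36, 5) · 2^{1 − 10} = 376992 · 1/512 = 11781/16.
Numerically: E[X] ≈ 736.312.

E[X] = C(36,5)·2^(1−C(5,2)) = 11781/16 ≈ 736.312.


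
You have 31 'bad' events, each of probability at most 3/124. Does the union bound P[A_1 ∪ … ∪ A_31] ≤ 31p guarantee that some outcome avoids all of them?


Union bound: P[∪_{i=1}^{31} A_i] ≤ Σ_i P[A_i] ≤ 31·p = 31·(3/124) = 3/4.
Numerically: 3/4 ≈ 0.750.
Is 3/4 < 1? YES.
Since P[∪ A_i] ≤ 3/4 < 1, the complement has P[∩ A_i^c] ≥ 1 − 3/4 = 1/4 > 0, so some outcome avoids every A_i.

31·p = 3/4 ≈ 0.750; existence CERTIFIED by the union bound.


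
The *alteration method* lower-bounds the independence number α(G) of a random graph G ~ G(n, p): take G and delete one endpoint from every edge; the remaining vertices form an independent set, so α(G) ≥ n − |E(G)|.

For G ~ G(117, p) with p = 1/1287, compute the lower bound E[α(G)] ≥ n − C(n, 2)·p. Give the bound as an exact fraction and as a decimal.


E[|E(G)|] = C(117, 2)·p = 6786 · (1/1287) = 58/11.
E[α(G)] ≥ n − E[|E(G)|] = 117 − 58/11 = 1229/11.
Numerically: ≈ 111.727.
(This is only a lower bound; the true E[α(G)] may be larger.)

E[α(G)] ≥ 1229/11 ≈ 111.727.


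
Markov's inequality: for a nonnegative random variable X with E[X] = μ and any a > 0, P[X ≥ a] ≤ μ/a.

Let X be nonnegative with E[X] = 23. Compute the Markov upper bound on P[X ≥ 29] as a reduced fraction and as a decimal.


μ = E[X] = 23, a = 29.
Markov: P[X ≥ 29] ≤ μ/a = (23)/29 = 23/29.
Numerically: ≈ 0.7931.
(Since a = 29 > μ = 23.0000, the bound 23/29 is < 1 and informative.)

P[X ≥ 29] ≤ 23/29 ≈ 0.7931.


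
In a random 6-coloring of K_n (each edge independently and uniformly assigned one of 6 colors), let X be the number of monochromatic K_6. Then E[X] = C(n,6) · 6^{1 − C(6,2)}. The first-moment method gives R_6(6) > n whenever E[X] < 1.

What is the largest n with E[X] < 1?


We need C(n, 6) · 6^{1 − 15} < 1, i.e. C(n, 6) < 6^{15 − 1} = 78364164096.
Check values of n near the boundary:
  n = 192: C(192, 6) = 64300886496; 64300886496 < 78364164096? YES
  n = 193: C(193, 6) = 66364016544; 66364016544 < 78364164096? YES
  n = 194: C(194, 6) = 68482017072; 68482017072 < 78364164096? YES
  n = 195: C(195, 6) = 70656049360; 70656049360 < 78364164096? YES
  n = 196: C(196, 6) = 72887293024; 72887293024 < 78364164096? YES
  n = 197: C(197, 6) = 75176946208; 75176946208 < 78364164096? YES
  n = 198: C(198, 6) = 77526225777; 77526225777 < 78364164096? YES
  n = 199: C(199, 6) = 79936367511; 79936367511 < 78364164096? NO
  n = 200: C(200, 6) = 82408626300; 82408626300 < 78364164096? NO
  n = 201: C(201, 6) = 84944276340; 84944276340 < 78364164096? NO
The largest n with C(n, 6) < 78364164096 is n = 198 (where E[X] = 25842075259/26121388032 ≈ 0.98931). Hence R_6(6) > 198, i.e. R_6(6) ≥ 199.

Largest n = 198; hence R_6(6) > 198.


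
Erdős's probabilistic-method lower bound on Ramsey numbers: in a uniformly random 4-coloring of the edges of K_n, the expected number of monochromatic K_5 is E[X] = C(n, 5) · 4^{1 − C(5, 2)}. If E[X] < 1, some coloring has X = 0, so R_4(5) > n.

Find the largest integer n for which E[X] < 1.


We need C(n, 5) · 4^{1 − 10} < 1, i.e. C(n, 5) < 4^{10 − 1} = 262144.
Check values of n near the boundary:
  n = 30: C(30, 5) = 142506; 142506 < 262144? YES
  n = 31: C(31, 5) = 169911; 169911 < 262144? YES
  n = 32: C(32, 5) = 201376; 201376 < 262144? YES
  n = 33: C(33, 5) = 237336; 237336 < 262144? YES
  n = 34: C(34, 5) = 278256; 278256 < 262144? NO
The largest n with C(n, 5) < 262144 is n = 33 (where E[X] = 29667/32768 ≈ 0.90536). Hence R_4(5) > 33, i.e. R_4(5) ≥ 34.

Largest n = 33; hence R_4(5) > 33.


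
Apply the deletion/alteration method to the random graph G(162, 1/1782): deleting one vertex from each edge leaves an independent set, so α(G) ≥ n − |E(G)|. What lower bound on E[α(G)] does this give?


E[|E(G)|] = C(162, 2)·p = 13041 · (1/1782) = 161/22.
E[α(G)] ≥ n − E[|E(G)|] = 162 − 161/22 = 3403/22.
Numerically: ≈ 154.6818.
(This is only a lower bound; the true E[α(G)] may be larger.)

E[α(G)] ≥ 3403/22 ≈ 154.6818.


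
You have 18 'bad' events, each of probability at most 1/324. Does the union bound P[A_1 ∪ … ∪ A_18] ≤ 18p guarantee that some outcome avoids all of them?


Union bound: P[∪_{i=1}^{18} A_i] ≤ Σ_i P[A_i] ≤ 18·p = 18·(1/324) = 1/18.
Numerically: 1/18 ≈ 0.0556.
Is 1/18 < 1? YES.
Since P[∪ A_i] ≤ 1/18 < 1, the complement has P[∩ A_i^c] ≥ 1 − 1/18 = 17/18 > 0, so some outcome avoids every A_i.

18·p = 1/18 ≈ 0.0556; existence CERTIFIED by the union bound.


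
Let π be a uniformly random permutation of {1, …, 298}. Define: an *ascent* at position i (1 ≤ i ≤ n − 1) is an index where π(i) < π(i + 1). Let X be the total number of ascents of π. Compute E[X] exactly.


Write X = Σ X_I over i = 1, …, 297, with X_I the indicator of one ascent.
There are 297 indicators.
For each fixed i, the pair (π(i), π(i+1)) is a uniformly random ordered pair of distinct values from {1, …, 298}; by symmetry P[π(i) < π(i+1)] = 1/2.
By linearity: E[X] = 297 · (1/2) = (298 − 1) · (1/2) = 297/2 ≈ 148.500000.

E[X] = 297/2 = 148.500000.


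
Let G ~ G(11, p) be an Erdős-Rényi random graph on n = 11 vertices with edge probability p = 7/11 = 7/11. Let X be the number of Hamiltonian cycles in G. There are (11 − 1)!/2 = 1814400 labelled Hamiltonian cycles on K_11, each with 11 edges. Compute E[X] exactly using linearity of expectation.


K_11 has (11 − 1)!/2 = 1814400 labelled Hamiltonian cycles.
For each such Hamiltonian cycle H, let X_H = 1 if all 11 edges of H are present in G. Then P[X_H = 1] = p^{11} = (7/11)^{11} = 1977326743/285311670611.
By linearity of expectation: E[X] = Σ_H E[X_H] = 1814400 · p^{11} = 1814400 · 1977326743/285311670611 = 3587661642499200/285311670611.
Numerically: E[X] ≈ 12574.5.

E[X] = 1814400 · (7/11)^{11} = 3587661642499200/285311670611 ≈ 12574.5.


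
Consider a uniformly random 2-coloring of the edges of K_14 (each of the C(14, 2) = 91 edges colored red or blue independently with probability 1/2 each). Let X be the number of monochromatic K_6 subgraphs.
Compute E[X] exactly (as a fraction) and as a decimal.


Let X = Σ_S X_S over the C(14, 6) = 3003 subsets S of size 6, where X_S = 1 if the K_6 on S is monochromatic.
For a fixed S, the K_6 on S has C(6, 2) = 15 edges. P[all 15 edges red] = (1/2)^15, and likewise for blue, so P[monochromatic] = 2·(1/2)^15 = 2^{1 − 15} = 1/16384.
Summing: E[X] = C(14, 6) · 2^{1 − 15} = 3003 · 1/16384 = 3003/16384.
Numerically: E[X] ≈ 0.18329.

E[X] = C(14,6)·2^(1−C(6,2)) = 3003/16384 ≈ 0.18329.


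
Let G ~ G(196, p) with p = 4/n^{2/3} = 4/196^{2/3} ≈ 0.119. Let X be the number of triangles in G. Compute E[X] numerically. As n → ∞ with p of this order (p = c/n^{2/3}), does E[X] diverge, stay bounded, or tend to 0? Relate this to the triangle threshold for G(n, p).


Number of potential triangles: C(196, 3) = 1235780.
Each occurs with probability p³ ≈ (0.119)³ ≈ 1.66597e-03.
By linearity: E[X] = C(196, 3)·p³ ≈ 1235780 · 1.66597e-03 ≈ 2058.776.
Since α = 2/3 < 1, p = c/n^{2/3} ≫ 1/n is above the triangle threshold p ~ 1/n. Asymptotically E[X] ~ (c³/6)·n^{3(1−α)} = (4³/6)·n^{1} → ∞; triangles are abundant w.h.p.

E[X] ≈ 2058.776; in regime p = Θ(1/n^{2/3}) E[X] diverges (above the triangle threshold p ~ 1/n).


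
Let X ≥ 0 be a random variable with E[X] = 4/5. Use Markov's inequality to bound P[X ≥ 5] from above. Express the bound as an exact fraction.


μ = E[X] = 4/5, a = 5.
Markov: P[X ≥ 5] ≤ μ/a = (4/5)/5 = 4/25.
Numerically: ≈ 0.160.
(Since a = 5 > μ = 0.800, the bound 4/25 is < 1 and informative.)

P[X ≥ 5] ≤ 4/25 ≈ 0.160.


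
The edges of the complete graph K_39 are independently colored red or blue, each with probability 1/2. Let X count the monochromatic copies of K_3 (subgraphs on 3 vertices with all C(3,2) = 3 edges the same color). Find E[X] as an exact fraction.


Let X = Σ_S X_S over the C(39, 3) = 9139 subsets S of size 3, where X_S = 1 if the K_3 on S is monochromatic.
For a fixed S, the K_3 on S has C(3, 2) = 3 edges. P[all 3 edges red] = (1/2)^3, and likewise for blue, so P[monochromatic] = 2·(1/2)^3 = 2^{1 − 3} = 1/4.
By linearity of expectation: E[X] = C(39, 3) · 2^{1 − 3} = 9139 · 1/4 = 9139/4.
Numerically: E[X] ≈ 2284.7500.

E[X] = C(39,3)·2^(1−C(3,2)) = 9139/4 ≈ 2284.7500.


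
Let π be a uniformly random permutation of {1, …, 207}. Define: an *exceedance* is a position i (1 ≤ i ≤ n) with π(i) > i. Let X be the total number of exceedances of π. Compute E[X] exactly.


Write X = Σ_{i=1}^{207} X_i, where X_i = 1_{π(i) > i}.
For each fixed i, π(i) is uniform over {1, …, 207} (marginal of a uniform permutation), so P[π(i) > i] = (n − i)/n. Summing: Σ_{i=1}^{207} (n − i)/n = (0 + 1 + … + 206)/207 = 207(207 − 1)/(2·207) = (207 − 1)/2.
Hence E[X] = Σ_{i=1}^{207} (207 − i)/207 = 103 ≈ 103.00000.

E[X] = 103 = 103.00000.


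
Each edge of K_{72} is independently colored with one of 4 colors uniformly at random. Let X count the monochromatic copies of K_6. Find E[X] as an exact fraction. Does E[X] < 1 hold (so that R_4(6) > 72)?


E[X] = C(72, 6) · 4^{1 − 15} = 156238908 · 4^{−14} = 156238908/268435456.
As a reduced fraction: E[X] = 39059727/67108864 ≈ 0.58204.
Is E[X] < 1? YES.
Since E[X] < 1, there exists a 4-coloring of K_{72} with no monochromatic K_6; hence R_4(6) > 72.

E[X] = 39059727/67108864 ≈ 0.58204; E[X] < 1, so R_4(6) > 72.


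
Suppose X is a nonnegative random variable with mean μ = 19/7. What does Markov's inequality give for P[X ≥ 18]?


μ = E[X] = 19/7, a = 18.
Markov: P[X ≥ 18] ≤ μ/a = (19/7)/18 = 19/126.
Numerically: ≈ 0.1508.
(Since a = 18 > μ = 2.7143, the bound 19/126 is < 1 and informative.)

P[X ≥ 18] ≤ 19/126 ≈ 0.1508.


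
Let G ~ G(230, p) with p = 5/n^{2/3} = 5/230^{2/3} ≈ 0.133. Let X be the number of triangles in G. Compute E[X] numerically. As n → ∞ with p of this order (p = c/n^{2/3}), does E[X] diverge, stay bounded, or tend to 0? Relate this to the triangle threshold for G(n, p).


Number of potential triangles: C(230, 3) = 2001460.
Each occurs with probability p³ ≈ (0.133)³ ≈ 2.36295e-03.
By linearity: E[X] = C(230, 3)·p³ ≈ 2001460 · 2.36295e-03 ≈ 4729.348.
Since α = 2/3 < 1, p = c/n^{2/3} ≫ 1/n is above the triangle threshold p ~ 1/n. Asymptotically E[X] ~ (c³/6)·n^{3(1−α)} = (5³/6)·n^{1} → ∞; triangles are abundant w.h.p.

E[X] ≈ 4729.348; in regime p = Θ(1/n^{2/3}) E[X] diverges (above the triangle threshold p ~ 1/n).


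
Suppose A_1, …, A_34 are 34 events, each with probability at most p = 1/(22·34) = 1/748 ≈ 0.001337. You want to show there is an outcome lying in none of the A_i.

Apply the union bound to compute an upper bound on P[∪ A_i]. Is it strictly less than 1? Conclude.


Union bound: P[∪_{i=1}^{34} A_i] ≤ Σ_i P[A_i] ≤ 34·p = 34·(1/748) = 1/22.
Numerically: 1/22 ≈ 0.045455.
Is 1/22 < 1? YES.
Since P[∪ A_i] ≤ 1/22 < 1, the complement has P[∩ A_i^c] ≥ 1 − 1/22 = 21/22 > 0, so some outcome avoids every A_i.

34·p = 1/22 ≈ 0.045455; existence CERTIFIED by the union bound.


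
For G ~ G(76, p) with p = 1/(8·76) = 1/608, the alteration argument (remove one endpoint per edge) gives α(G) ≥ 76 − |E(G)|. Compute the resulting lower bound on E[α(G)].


E[|E(G)|] = C(76, 2)·p = 2850 · (1/608) = 75/16.
E[α(G)] ≥ n − E[|E(G)|] = 76 − 75/16 = 1141/16.
Numerically: ≈ 71.312.
(This is only a lower bound; the true E[α(G)] may be larger.)

E[α(G)] ≥ 1141/16 ≈ 71.312.


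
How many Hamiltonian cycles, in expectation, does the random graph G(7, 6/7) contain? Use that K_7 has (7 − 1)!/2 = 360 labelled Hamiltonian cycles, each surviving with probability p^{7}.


K_7 has (7 − 1)!/2 = 360 labelled Hamiltonian cycles.
For each such Hamiltonian cycle H, let X_H = 1 if all 7 edges of H are present in G. Then P[X_H = 1] = p^{7} = (6/7)^{7} = 279936/823543.
By linearity: E[X] = Σ_H E[X_H] = 360 · p^{7} = 360 · 279936/823543 = 100776960/823543.
Numerically: E[X] ≈ 122.4.

E[X] = 360 · (6/7)^{7} = 100776960/823543 ≈ 122.4.


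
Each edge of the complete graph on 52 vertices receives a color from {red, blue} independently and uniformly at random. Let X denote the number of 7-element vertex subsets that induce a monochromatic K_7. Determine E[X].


Let X = Σ_S X_S over the C(52, 7) = 133784560 subsets S of size 7, where X_S = 1 if the K_7 on S is monochromatic.
For a fixed S, the K_7 on S has C(7, 2) = 21 edges. P[all 21 edges red] = (1/2)^21, and likewise for blue, so P[monochromatic] = 2·(1/2)^21 = 2^{1 − 21} = 1/1048576.
Summing: E[X] = C(52, 7) · 2^{1 − 21} = 133784560 · 1/1048576 = 8361535/65536.
Numerically: E[X] ≈ 127.5869.

E[X] = C(52,7)·2^(1−C(7,2)) = 8361535/65536 ≈ 127.5869.


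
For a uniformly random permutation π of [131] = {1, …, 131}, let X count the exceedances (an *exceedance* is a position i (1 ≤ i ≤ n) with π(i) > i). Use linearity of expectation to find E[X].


Write X = Σ_{i=1}^{131} X_i, where X_i = 1_{π(i) > i}.
For each fixed i, π(i) is uniform over {1, …, 131} (marginal of a uniform permutation), so P[π(i) > i] = (n − i)/n. Summing: Σ_{i=1}^{131} (n − i)/n = (0 + 1 + … + 130)/131 = 131(131 − 1)/(2·131) = (131 − 1)/2.
Hence E[X] = Σ_{i=1}^{131} (131 − i)/131 = 65 ≈ 65.00000.

E[X] = 65 = 65.00000.


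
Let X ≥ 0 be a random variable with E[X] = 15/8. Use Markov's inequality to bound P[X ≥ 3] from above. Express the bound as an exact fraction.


μ = E[X] = 15/8, a = 3.
Markov: P[X ≥ 3] ≤ μ/a = (15/8)/3 = 5/8.
Numerically: ≈ 0.625000.
(Since a = 3 > μ = 1.875000, the bound 5/8 is < 1 and informative.)

P[X ≥ 3] ≤ 5/8 ≈ 0.625000.


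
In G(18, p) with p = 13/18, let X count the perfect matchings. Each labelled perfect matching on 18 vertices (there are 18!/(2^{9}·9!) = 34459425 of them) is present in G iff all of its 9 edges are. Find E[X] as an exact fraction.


K_18 has 18!/(2^{9}·9!) = 34459425 labelled perfect matchings.
For each such perfect matching H, let X_H = 1 if all 9 edges of H are present in G. Then P[X_H = 1] = p^{9} = (13/18)^{9} = 10604499373/198359290368.
By linearity: E[X] = Σ_H E[X_H] = 34459425 · p^{9} = 34459425 · 10604499373/198359290368 = 4511419145758525/2448880128.
Numerically: E[X] ≈ 1.842e+06.

E[X] = 34459425 · (13/18)^{9} = 4511419145758525/2448880128 ≈ 1.842e+06.


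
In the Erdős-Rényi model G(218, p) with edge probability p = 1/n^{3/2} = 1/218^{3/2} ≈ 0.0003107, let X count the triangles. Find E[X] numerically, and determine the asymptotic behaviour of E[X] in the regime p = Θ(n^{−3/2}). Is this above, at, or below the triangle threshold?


Number of potential triangles: C(218, 3) = 1703016.
Each occurs with probability p³ ≈ (0.0003107)³ ≈ 2.998788e-11.
By linearity: E[X] = C(218, 3)·p³ ≈ 1703016 · 2.998788e-11 ≈ 0.0001.
Since α = 3/2 > 1, p = c/n^{3/2} = o(1/n) is below the triangle threshold p ~ 1/n. Asymptotically E[X] ~ (c³/6)·n^{3(1−α)} = (1³/6)·n^{-1.5} → 0, so by Markov's inequality G has no triangles w.h.p.

E[X] ≈ 0.0001; in regime p = Θ(1/n^{3/2}) E[X] tends to 0 (below the triangle threshold p ~ 1/n).


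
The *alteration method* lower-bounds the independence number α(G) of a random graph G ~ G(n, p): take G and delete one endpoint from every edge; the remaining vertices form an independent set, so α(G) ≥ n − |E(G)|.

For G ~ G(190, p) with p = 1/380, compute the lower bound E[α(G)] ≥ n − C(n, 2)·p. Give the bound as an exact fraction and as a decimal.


E[|E(G)|] = C(190, 2)·p = 17955 · (1/380) = 189/4.
E[α(G)] ≥ n − E[|E(G)|] = 190 − 189/4 = 571/4.
Numerically: ≈ 142.75000.
(This is only a lower bound; the true E[α(G)] may be larger.)

E[α(G)] ≥ 571/4 ≈ 142.75000.


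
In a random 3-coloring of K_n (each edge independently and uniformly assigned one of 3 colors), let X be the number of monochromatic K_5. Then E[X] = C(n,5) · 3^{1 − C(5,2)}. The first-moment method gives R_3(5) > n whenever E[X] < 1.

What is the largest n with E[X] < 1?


We need C(n, 5) · 3^{1 − 10} < 1, i.e. C(n, 5) < 3^{10 − 1} = 19683.
Check values of n near the boundary:
  n = 18: C(18, 5) = 8568; 8568 < 19683? YES
  n = 19: C(19, 5) = 11628; 11628 < 19683? YES
  n = 20: C(20, 5) = 15504; 15504 < 19683? YES
  n = 21: C(21, 5) = 20349; 20349 < 19683? NO
The largest n with C(n, 5) < 19683 is n = 20 (where E[X] = 5168/6561 ≈ 0.78768). Hence R_3(5) > 20, i.e. R_3(5) ≥ 21.

Largest n = 20; hence R_3(5) > 20.


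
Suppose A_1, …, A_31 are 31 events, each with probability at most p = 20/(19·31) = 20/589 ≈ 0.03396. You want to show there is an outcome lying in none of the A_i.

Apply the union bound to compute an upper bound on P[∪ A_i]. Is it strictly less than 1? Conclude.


Union bound: P[∪_{i=1}^{31} A_i] ≤ Σ_i P[A_i] ≤ 31·p = 31·(20/589) = 20/19.
Numerically: 20/19 ≈ 1.05263.
Is 20/19 < 1? NO.
Since the bound 20/19 is ≥ 1, the union bound is uninformative here; it does NOT by itself certify existence.

31·p = 20/19 ≈ 1.05263; existence NOT certified by the union bound.


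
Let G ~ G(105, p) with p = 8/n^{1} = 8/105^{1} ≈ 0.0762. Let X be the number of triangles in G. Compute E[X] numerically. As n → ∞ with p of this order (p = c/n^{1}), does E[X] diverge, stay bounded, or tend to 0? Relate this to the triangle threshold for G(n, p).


Number of potential triangles: C(105, 3) = 187460.
Each occurs with probability p³ ≈ (0.0762)³ ≈ 4.42285e-04.
By linearity: E[X] = C(105, 3)·p³ ≈ 187460 · 4.42285e-04 ≈ 82.911.
Here α = 1, so p = 8/n is exactly at the triangle threshold p ~ 1/n. Asymptotically E[X] → c³/6 = 8³/6 = 256/3 ≈ 85.333, a bounded constant. In this regime the triangle count is asymptotically Poisson(c³/6).

E[X] ≈ 82.911; in regime p = Θ(1/n^{1}) E[X] stays bounded (at the triangle threshold p ~ 1/n).


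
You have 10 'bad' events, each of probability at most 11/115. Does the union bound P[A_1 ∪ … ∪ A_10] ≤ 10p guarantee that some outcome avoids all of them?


Union bound: P[∪_{i=1}^{10} A_i] ≤ Σ_i P[A_i] ≤ 10·p = 10·(11/115) = 22/23.
Numerically: 22/23 ≈ 0.957.
Is 22/23 < 1? YES.
Since P[∪ A_i] ≤ 22/23 < 1, the complement has P[∩ A_i^c] ≥ 1 − 22/23 = 1/23 > 0, so some outcome avoids every A_i.

10·p = 22/23 ≈ 0.957; existence CERTIFIED by the union bound.


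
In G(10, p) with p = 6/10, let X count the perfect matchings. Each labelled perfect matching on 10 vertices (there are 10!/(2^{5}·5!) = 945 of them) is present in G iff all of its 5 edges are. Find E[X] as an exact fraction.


K_10 has 10!/(2^{5}·5!) = 945 labelled perfect matchings.
For each such perfect matching H, let X_H = 1 if all 5 edges of H are present in G. Then P[X_H = 1] = p^{5} = (3/5)^{5} = 243/3125.
By linearity: E[X] = Σ_H E[X_H] = 945 · p^{5} = 945 · 243/3125 = 45927/625.
Numerically: E[X] ≈ 73.4832.

E[X] = 945 · (3/5)^{5} = 45927/625 ≈ 73.4832.


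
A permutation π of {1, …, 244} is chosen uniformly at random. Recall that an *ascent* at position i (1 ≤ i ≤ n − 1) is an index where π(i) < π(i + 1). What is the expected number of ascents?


Write X = Σ X_I over i = 1, …, 243, with X_I the indicator of one ascent.
There are 243 indicators.
For each fixed i, the pair (π(i), π(i+1)) is a uniformly random ordered pair of distinct values from {1, …, 244}; by symmetry P[π(i) < π(i+1)] = 1/2.
By linearity: E[X] = 243 · (1/2) = (244 − 1) · (1/2) = 243/2 ≈ 121.50000.

E[X] = 243/2 = 121.50000.


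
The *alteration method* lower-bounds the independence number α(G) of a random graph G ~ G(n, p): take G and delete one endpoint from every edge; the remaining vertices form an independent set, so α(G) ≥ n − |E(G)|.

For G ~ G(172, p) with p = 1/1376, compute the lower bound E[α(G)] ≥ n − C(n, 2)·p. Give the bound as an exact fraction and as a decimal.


E[|E(G)|] = C(172, 2)·p = 14706 · (1/1376) = 171/16.
E[α(G)] ≥ n − E[|E(G)|] = 172 − 171/16 = 2581/16.
Numerically: ≈ 161.312500.
(This is only a lower bound; the true E[α(G)] may be larger.)

E[α(G)] ≥ 2581/16 ≈ 161.312500.


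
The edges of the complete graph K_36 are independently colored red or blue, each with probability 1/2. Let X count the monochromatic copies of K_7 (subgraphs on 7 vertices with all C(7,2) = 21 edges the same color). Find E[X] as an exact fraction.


Let X = Σ_S X_S over the C(36, 7) = 8347680 subsets S of size 7, where X_S = 1 if the K_7 on S is monochromatic.
For a fixed S, the K_7 on S has C(7, 2) = 21 edges. P[all 21 edges red] = (1/2)^21, and likewise for blue, so P[monochromatic] = 2·(1/2)^21 = 2^{1 − 21} = 1/1048576.
Summing: E[X] = C(36, 7) · 2^{1 − 21} = 8347680 · 1/1048576 = 260865/32768.
Numerically: E[X] ≈ 7.9610.

E[X] = C(36,7)·2^(1−C(7,2)) = 260865/32768 ≈ 7.9610.


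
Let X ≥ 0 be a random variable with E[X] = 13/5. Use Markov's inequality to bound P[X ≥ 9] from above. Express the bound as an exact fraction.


μ = E[X] = 13/5, a = 9.
Markov: P[X ≥ 9] ≤ μ/a = (13/5)/9 = 13/45.
Numerically: ≈ 0.2889.
(Since a = 9 > μ = 2.6000, the bound 13/45 is < 1 and informative.)

P[X ≥ 9] ≤ 13/45 ≈ 0.2889.


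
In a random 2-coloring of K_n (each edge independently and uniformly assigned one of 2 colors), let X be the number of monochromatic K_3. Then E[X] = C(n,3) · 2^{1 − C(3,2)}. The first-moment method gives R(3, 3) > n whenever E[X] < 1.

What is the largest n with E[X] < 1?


We need C(n, 3) · 2^{1 − 3} < 1, i.e. C(n, 3) < 2^{3 − 1} = 4.
Check values of n near the boundary:
  n = 3: C(3, 3) = 1; 1 < 4? YES
  n = 4: C(4, 3) = 4; 4 < 4? NO
The largest n with C(n, 3) < 4 is n = 3 (where E[X] = 1/4 ≈ 0.250). Hence R(3, 3) > 3, i.e. R(3, 3) ≥ 4.

Largest n = 3; hence R(3, 3) > 3.


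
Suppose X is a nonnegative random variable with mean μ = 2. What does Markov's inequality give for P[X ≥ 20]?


μ = E[X] = 2, a = 20.
Markov: P[X ≥ 20] ≤ μ/a = (2)/20 = 1/10.
Numerically: ≈ 0.10000.
(Since a = 20 > μ = 2.00000, the bound 1/10 is < 1 and informative.)

P[X ≥ 20] ≤ 1/10 ≈ 0.10000.


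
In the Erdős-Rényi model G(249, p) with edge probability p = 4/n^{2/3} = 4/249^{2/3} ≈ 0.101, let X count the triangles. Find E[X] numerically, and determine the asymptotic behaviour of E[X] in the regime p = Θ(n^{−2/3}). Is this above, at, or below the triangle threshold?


Number of potential triangles: C(249, 3) = 2542124.
Each occurs with probability p³ ≈ (0.101)³ ≈ 1.03224e-03.
By linearity: E[X] = C(249, 3)·p³ ≈ 2542124 · 1.03224e-03 ≈ 2624.086.
Since α = 2/3 < 1, p = c/n^{2/3} ≫ 1/n is above the triangle threshold p ~ 1/n. Asymptotically E[X] ~ (c³/6)·n^{3(1−α)} = (4³/6)·n^{1} → ∞; triangles are abundant w.h.p.

E[X] ≈ 2624.086; in regime p = Θ(1/n^{2/3}) E[X] diverges (above the triangle threshold p ~ 1/n).


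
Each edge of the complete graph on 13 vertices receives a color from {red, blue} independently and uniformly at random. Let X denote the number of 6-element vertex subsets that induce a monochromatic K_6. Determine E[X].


Let X = Σ_S X_S over the C(13, 6) = 1716 subsets S of size 6, where X_S = 1 if the K_6 on S is monochromatic.
For a fixed S, the K_6 on S has C(6, 2) = 15 edges. P[all 15 edges red] = (1/2)^15, and likewise for blue, so P[monochromatic] = 2·(1/2)^15 = 2^{1 − 15} = 1/16384.
By linearity of expectation: E[X] = C(13, 6) · 2^{1 − 15} = 1716 · 1/16384 = 429/4096.
Numerically: E[X] ≈ 0.104736.

E[X] = C(13,6)·2^(1−C(6,2)) = 429/4096 ≈ 0.104736.


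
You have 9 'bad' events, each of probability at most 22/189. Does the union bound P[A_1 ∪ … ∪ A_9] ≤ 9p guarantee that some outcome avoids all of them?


Union bound: P[∪_{i=1}^{9} A_i] ≤ Σ_i P[A_i] ≤ 9·p = 9·(22/189) = 22/21.
Numerically: 22/21 ≈ 1.047619.
Is 22/21 < 1? NO.
Since the bound 22/21 is ≥ 1, the union bound is uninformative here; it does NOT by itself certify existence.

9·p = 22/21 ≈ 1.047619; existence NOT certified by the union bound.


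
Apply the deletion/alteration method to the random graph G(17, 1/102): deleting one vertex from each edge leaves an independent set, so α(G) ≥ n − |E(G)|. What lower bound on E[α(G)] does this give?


E[|E(G)|] = C(17, 2)·p = 136 · (1/102) = 4/3.
E[α(G)] ≥ n − E[|E(G)|] = 17 − 4/3 = 47/3.
Numerically: ≈ 15.666667.
(This is only a lower bound; the true E[α(G)] may be larger.)

E[α(G)] ≥ 47/3 ≈ 15.666667.


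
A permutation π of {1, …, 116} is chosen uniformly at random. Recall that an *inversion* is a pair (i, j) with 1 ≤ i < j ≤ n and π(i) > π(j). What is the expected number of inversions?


Write X = Σ X_I over the C(116, 2) = 6670 pairs i < j, with X_I the indicator of one inversion.
There are 6670 indicators.
For each fixed pair i < j, the values π(i) and π(j) are two distinct elements of {1, …, 116} in uniformly random order; by symmetry P[π(i) > π(j)] = 1/2.
By linearity: E[X] = 6670 · (1/2) = C(116, 2) · (1/2) = 6670/2 = 3335 ≈ 3335.000.

E[X] = 3335 = 3335.000.


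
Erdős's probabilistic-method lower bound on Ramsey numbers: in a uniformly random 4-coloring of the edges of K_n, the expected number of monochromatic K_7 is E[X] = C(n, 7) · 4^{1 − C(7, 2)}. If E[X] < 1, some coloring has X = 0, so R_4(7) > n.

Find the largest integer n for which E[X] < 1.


We need C(n, 7) · 4^{1 − 21} < 1, i.e. C(n, 7) < 4^{21 − 1} = 1099511627776.
Check values of n near the boundary:
  n = 178: C(178, 7) = 996867063280; 996867063280 < 1099511627776? YES
  n = 179: C(179, 7) = 1037437234460; 1037437234460 < 1099511627776? YES
  n = 180: C(180, 7) = 1079414463600; 1079414463600 < 1099511627776? YES
  n = 181: C(181, 7) = 1122839183400; 1122839183400 < 1099511627776? NO
The largest n with C(n, 7) < 1099511627776 is n = 180 (where E[X] = 67463403975/68719476736 ≈ 0.981722). Hence R_4(7) > 180, i.e. R_4(7) ≥ 181.

Largest n = 180; hence R_4(7) > 180.


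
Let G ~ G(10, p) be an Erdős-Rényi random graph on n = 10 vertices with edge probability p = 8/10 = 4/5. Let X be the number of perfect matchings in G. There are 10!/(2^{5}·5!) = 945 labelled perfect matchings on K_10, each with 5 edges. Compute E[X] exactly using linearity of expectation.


K_10 has 10!/(2^{5}·5!) = 945 labelled perfect matchings.
For each such perfect matching H, let X_H = 1 if all 5 edges of H are present in G. Then P[X_H = 1] = p^{5} = (4/5)^{5} = 1024/3125.
By linearity of expectation: E[X] = Σ_H E[X_H] = 945 · p^{5} = 945 · 1024/3125 = 193536/625.
Numerically: E[X] ≈ 309.66.

E[X] = 945 · (4/5)^{5} = 193536/625 ≈ 309.66.


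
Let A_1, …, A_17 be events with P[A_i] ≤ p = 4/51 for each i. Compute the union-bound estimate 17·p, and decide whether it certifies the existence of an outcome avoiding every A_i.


Union bound: P[∪_{i=1}^{17} A_i] ≤ Σ_i P[A_i] ≤ 17·p = 17·(4/51) = 4/3.
Numerically: 4/3 ≈ 1.33333.
Is 4/3 < 1? NO.
Since the bound 4/3 is ≥ 1, the union bound is uninformative here; it does NOT by itself certify existence.

17·p = 4/3 ≈ 1.33333; existence NOT certified by the union bound.


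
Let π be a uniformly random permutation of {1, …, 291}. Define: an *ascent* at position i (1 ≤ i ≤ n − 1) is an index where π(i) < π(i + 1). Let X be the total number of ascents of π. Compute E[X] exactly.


Write X = Σ X_I over i = 1, …, 290, with X_I the indicator of one ascent.
There are 290 indicators.
For each fixed i, the pair (π(i), π(i+1)) is a uniformly random ordered pair of distinct values from {1, …, 291}; by symmetry P[π(i) < π(i+1)] = 1/2.
By linearity: E[X] = 290 · (1/2) = (291 − 1) · (1/2) = 145 ≈ 145.000000.

E[X] = 145 = 145.000000.


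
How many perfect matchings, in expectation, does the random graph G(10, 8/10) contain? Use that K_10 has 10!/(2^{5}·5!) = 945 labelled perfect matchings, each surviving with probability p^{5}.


K_10 has 10!/(2^{5}·5!) = 945 labelled perfect matchings.
For each such perfect matching H, let X_H = 1 if all 5 edges of H are present in G. Then P[X_H = 1] = p^{5} = (4/5)^{5} = 1024/3125.
By linearity: E[X] = Σ_H E[X_H] = 945 · p^{5} = 945 · 1024/3125 = 193536/625.
Numerically: E[X] ≈ 309.7.

E[X] = 945 · (4/5)^{5} = 193536/625 ≈ 309.7.


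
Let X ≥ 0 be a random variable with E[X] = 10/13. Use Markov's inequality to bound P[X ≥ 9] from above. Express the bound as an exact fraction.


μ = E[X] = 10/13, a = 9.
Markov: P[X ≥ 9] ≤ μ/a = (10/13)/9 = 10/117.
Numerically: ≈ 0.08547.
(Since a = 9 > μ = 0.76923, the bound 10/117 is < 1 and informative.)

P[X ≥ 9] ≤ 10/117 ≈ 0.08547.


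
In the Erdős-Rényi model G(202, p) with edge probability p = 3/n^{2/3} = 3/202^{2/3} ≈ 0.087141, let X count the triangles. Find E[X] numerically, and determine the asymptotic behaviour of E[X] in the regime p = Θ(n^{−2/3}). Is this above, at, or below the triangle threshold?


Number of potential triangles: C(202, 3) = 1353400.
Each occurs with probability p³ ≈ (0.087141)³ ≈ 6.6169983e-04.
By linearity: E[X] = C(202, 3)·p³ ≈ 1353400 · 6.6169983e-04 ≈ 895.54455.
Since α = 2/3 < 1, p = c/n^{2/3} ≫ 1/n is above the triangle threshold p ~ 1/n. Asymptotically E[X] ~ (c³/6)·n^{3(1−α)} = (3³/6)·n^{1} → ∞; triangles are abundant w.h.p.

E[X] ≈ 895.54455; in regime p = Θ(1/n^{2/3}) E[X] diverges (above the triangle threshold p ~ 1/n).


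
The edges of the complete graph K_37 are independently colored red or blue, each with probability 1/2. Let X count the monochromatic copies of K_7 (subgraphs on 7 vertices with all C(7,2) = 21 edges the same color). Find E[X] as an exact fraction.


Let X = Σ_S X_S over the C(37, 7) = 10295472 subsets S of size 7, where X_S = 1 if the K_7 on S is monochromatic.
For a fixed S, the K_7 on S has C(7, 2) = 21 edges. P[all 21 edges red] = (1/2)^21, and likewise for blue, so P[monochromatic] = 2·(1/2)^21 = 2^{1 − 21} = 1/1048576.
By linearity: E[X] = C(37, 7) · 2^{1 − 21} = 10295472 · 1/1048576 = 643467/65536.
Numerically: E[X] ≈ 9.81853.

E[X] = C(37,7)·2^(1−C(7,2)) = 643467/65536 ≈ 9.81853.


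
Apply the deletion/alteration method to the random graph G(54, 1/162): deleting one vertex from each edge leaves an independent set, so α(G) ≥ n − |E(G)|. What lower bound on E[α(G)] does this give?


E[|E(G)|] = C(54, 2)·p = 1431 · (1/162) = 53/6.
E[α(G)] ≥ n − E[|E(G)|] = 54 − 53/6 = 271/6.
Numerically: ≈ 45.167.
(This is only a lower bound; the true E[α(G)] may be larger.)

E[α(G)] ≥ 271/6 ≈ 45.167.


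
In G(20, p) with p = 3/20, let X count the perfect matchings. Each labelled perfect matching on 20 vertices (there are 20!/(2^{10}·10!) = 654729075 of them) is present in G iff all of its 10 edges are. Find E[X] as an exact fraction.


K_20 has 20!/(2^{10}·10!) = 654729075 labelled perfect matchings.
For each such perfect matching H, let X_H = 1 if all 10 edges of H are present in G. Then P[X_H = 1] = p^{10} = (3/20)^{10} = 59049/10240000000000.
By linearity of expectation: E[X] = Σ_H E[X_H] = 654729075 · p^{10} = 654729075 · 59049/10240000000000 = 1546443885987/409600000000.
Numerically: E[X] ≈ 3.78.

E[X] = 654729075 · (3/20)^{10} = 1546443885987/409600000000 ≈ 3.78.


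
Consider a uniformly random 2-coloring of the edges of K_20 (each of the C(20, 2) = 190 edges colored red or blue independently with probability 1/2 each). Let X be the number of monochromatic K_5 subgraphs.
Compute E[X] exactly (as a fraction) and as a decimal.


Let X = Σ_S X_S over the C(20, 5) = 15504 subsets S of size 5, where X_S = 1 if the K_5 on S is monochromatic.
For a fixed S, the K_5 on S has C(5, 2) = 10 edges. P[all 10 edges red] = (1/2)^10, and likewise for blue, so P[monochromatic] = 2·(1/2)^10 = 2^{1 − 10} = 1/512.
Summing: E[X] = C(20, 5) · 2^{1 − 10} = 15504 · 1/512 = 969/32.
Numerically: E[X] ≈ 30.281.

E[X] = C(20,5)·2^(1−C(5,2)) = 969/32 ≈ 30.281.


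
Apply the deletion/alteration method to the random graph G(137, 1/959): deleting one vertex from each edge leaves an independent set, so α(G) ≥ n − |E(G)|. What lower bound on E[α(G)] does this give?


E[|E(G)|] = C(137, 2)·p = 9316 · (1/959) = 68/7.
E[α(G)] ≥ n − E[|E(G)|] = 137 − 68/7 = 891/7.
Numerically: ≈ 127.2857.
(This is only a lower bound; the true E[α(G)] may be larger.)

E[α(G)] ≥ 891/7 ≈ 127.2857.


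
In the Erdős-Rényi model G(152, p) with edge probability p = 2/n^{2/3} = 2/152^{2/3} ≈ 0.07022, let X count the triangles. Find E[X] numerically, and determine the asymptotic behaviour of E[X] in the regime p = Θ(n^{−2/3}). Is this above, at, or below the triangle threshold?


Number of potential triangles: C(152, 3) = 573800.
Each occurs with probability p³ ≈ (0.07022)³ ≈ 3.462604e-04.
By linearity: E[X] = C(152, 3)·p³ ≈ 573800 · 3.462604e-04 ≈ 198.6842.
Since α = 2/3 < 1, p = c/n^{2/3} ≫ 1/n is above the triangle threshold p ~ 1/n. Asymptotically E[X] ~ (c³/6)·n^{3(1−α)} = (2³/6)·n^{1} → ∞; triangles are abundant w.h.p.

E[X] ≈ 198.6842; in regime p = Θ(1/n^{2/3}) E[X] diverges (above the triangle threshold p ~ 1/n).
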